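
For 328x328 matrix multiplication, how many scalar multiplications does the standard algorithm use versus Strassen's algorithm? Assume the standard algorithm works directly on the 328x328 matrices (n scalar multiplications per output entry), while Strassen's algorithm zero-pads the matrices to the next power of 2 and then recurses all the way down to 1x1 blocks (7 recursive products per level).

Matrix multiplication for 328x328 matrices:

Strassen's algorithm requires power-of-2 dimensions. Pad 328x328 to 512x512 (next power of 2).

Standard algorithm: 328^3 = 35287552 multiplications
Strassen's algorithm: 7^(log2(512)) = 7^9 = 40353607 multiplications
Difference: 35287552 - 40353607 = -5066055 (Strassen uses MORE here due to padding overhead — for small or just-over-power-of-2 n, padding can outweigh the per-level savings)

Standard: 35287552 multiplications (328^3). Strassen: 40353607 multiplications (7^9, after padding to 512x512). Strassen reduces 8 recursive multiplications to 7 at each level.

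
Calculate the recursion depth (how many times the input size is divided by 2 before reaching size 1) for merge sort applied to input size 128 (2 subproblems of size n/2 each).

For divide and conquer with division factor 2:

Problem sizes at each level:
Level 0: 128
Level 1: 64
Level 2: 32
Level 3: 16
Level 4: 8
Level 5: 4
Level 6: 2
Level 7: 1

The root is level 0 and the size-1 base case is level 7 (the tree spans levels 0 through 7, i.e. 8 levels counting the root), so the depth is the number of divisions: log_2(128) = 7

The recursion tree depth is log_2(128) = 7. At each level, the problem size is divided by 2, so it takes 7 divisions to reduce to a base case of size 1. The algorithm makes 2 recursive calls at each level.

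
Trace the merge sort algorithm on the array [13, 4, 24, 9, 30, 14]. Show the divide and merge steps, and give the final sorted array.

Merge sort trace:

Split: [13, 4, 24, 9, 30, 14] -> [13, 4, 24] and [9, 30, 14]
  Split: [13, 4, 24] -> [13] and [4, 24]
    Split: [4, 24] -> [4] and [24]
    Merge: [4] + [24] -> [4, 24]
  Merge: [13] + [4, 24] -> [4, 13, 24]
  Split: [9, 30, 14] -> [9] and [30, 14]
    Split: [30, 14] -> [30] and [14]
    Merge: [30] + [14] -> [14, 30]
  Merge: [9] + [14, 30] -> [9, 14, 30]
Merge: [4, 13, 24] + [9, 14, 30] -> [4, 9, 13, 14, 24, 30]

Final sorted array: [4, 9, 13, 14, 24, 30]

The merge sort proceeds by recursively splitting the array and merging sorted halves.
After all merges, the sorted array is [4, 9, 13, 14, 24, 30].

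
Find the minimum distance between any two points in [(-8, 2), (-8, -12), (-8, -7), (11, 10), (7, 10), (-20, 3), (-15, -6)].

Computing all pairwise distances among 7 points:

d((-8, 2), (-8, -12)) = 14.0
d((-8, 2), (-8, -7)) = 9.0
d((-8, 2), (11, 10)) = 20.6155
d((-8, 2), (7, 10)) = 17.0
d((-8, 2), (-20, 3)) = 12.0416
d((-8, 2), (-15, -6)) = 10.6301
d((-8, -12), (-8, -7)) = 5.0
d((-8, -12), (11, 10)) = 29.0689
d((-8, -12), (7, 10)) = 26.6271
d((-8, -12), (-20, 3)) = 19.2094
d((-8, -12), (-15, -6)) = 9.2195
d((-8, -7), (11, 10)) = 25.4951
d((-8, -7), (7, 10)) = 22.6716
d((-8, -7), (-20, 3)) = 15.6205
d((-8, -7), (-15, -6)) = 7.0711
d((11, 10), (7, 10)) = 4.0 <-- minimum
d((11, 10), (-20, 3)) = 31.7805
d((11, 10), (-15, -6)) = 30.5287
d((7, 10), (-20, 3)) = 27.8927
d((7, 10), (-15, -6)) = 27.2029
d((-20, 3), (-15, -6)) = 10.2956

Closest pair: (11, 10) and (7, 10) with distance 4.0

The closest pair is (11, 10) and (7, 10) with Euclidean distance 4.0. For 7 points, brute-force pairwise comparison is shown above. For large n, the divide-and-conquer algorithm (sort by x, recurse on halves, check the dividing strip) achieves O(n log n).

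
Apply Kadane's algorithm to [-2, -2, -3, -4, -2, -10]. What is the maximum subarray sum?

Using Kadane's algorithm on [-2, -2, -3, -4, -2, -10]:

Scanning through the array:
Position 1 (value -2): max_ending_here = -2, max_so_far = -2
Position 2 (value -3): max_ending_here = -3, max_so_far = -2
Position 3 (value -4): max_ending_here = -4, max_so_far = -2
Position 4 (value -2): max_ending_here = -2, max_so_far = -2
Position 5 (value -10): max_ending_here = -10, max_so_far = -2

Maximum subarray: [-2]
Maximum sum: -2

The maximum subarray is [-2] with sum -2. This subarray runs from index 0 to index 0.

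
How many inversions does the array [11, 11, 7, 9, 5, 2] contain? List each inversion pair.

Finding inversions in [11, 11, 7, 9, 5, 2]:

(0, 2): arr[0]=11 > arr[2]=7
(0, 3): arr[0]=11 > arr[3]=9
(0, 4): arr[0]=11 > arr[4]=5
(0, 5): arr[0]=11 > arr[5]=2
(1, 2): arr[1]=11 > arr[2]=7
(1, 3): arr[1]=11 > arr[3]=9
(1, 4): arr[1]=11 > arr[4]=5
(1, 5): arr[1]=11 > arr[5]=2
(2, 4): arr[2]=7 > arr[4]=5
(2, 5): arr[2]=7 > arr[5]=2
(3, 4): arr[3]=9 > arr[4]=5
(3, 5): arr[3]=9 > arr[5]=2
(4, 5): arr[4]=5 > arr[5]=2

Total inversions: 13

The array has 13 inversion(s): (0,2), (0,3), (0,4), (0,5), (1,2), (1,3), (1,4), (1,5), (2,4), (2,5), (3,4), (3,5), (4,5). Each pair (i,j) satisfies i < j and arr[i] > arr[j].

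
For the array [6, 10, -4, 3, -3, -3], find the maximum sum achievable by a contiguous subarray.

Using Kadane's algorithm on [6, 10, -4, 3, -3, -3]:

Scanning through the array:
Position 1 (value 10): max_ending_here = 16, max_so_far = 16
Position 2 (value -4): max_ending_here = 12, max_so_far = 16
Position 3 (value 3): max_ending_here = 15, max_so_far = 16
Position 4 (value -3): max_ending_here = 12, max_so_far = 16
Position 5 (value -3): max_ending_here = 9, max_so_far = 16

Maximum subarray: [6, 10]
Maximum sum: 16

The maximum subarray is [6, 10] with sum 16. This subarray runs from index 0 to index 1.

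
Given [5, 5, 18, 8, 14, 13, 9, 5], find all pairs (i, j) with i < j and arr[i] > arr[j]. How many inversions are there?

Finding inversions in [5, 5, 18, 8, 14, 13, 9, 5]:

(2, 3): arr[2]=18 > arr[3]=8
(2, 4): arr[2]=18 > arr[4]=14
(2, 5): arr[2]=18 > arr[5]=13
(2, 6): arr[2]=18 > arr[6]=9
(2, 7): arr[2]=18 > arr[7]=5
(3, 7): arr[3]=8 > arr[7]=5
(4, 5): arr[4]=14 > arr[5]=13
(4, 6): arr[4]=14 > arr[6]=9
(4, 7): arr[4]=14 > arr[7]=5
(5, 6): arr[5]=13 > arr[6]=9
(5, 7): arr[5]=13 > arr[7]=5
(6, 7): arr[6]=9 > arr[7]=5

Total inversions: 12

The array has 12 inversion(s): (2,3), (2,4), (2,5), (2,6), (2,7), (3,7), (4,5), (4,6), (4,7), (5,6), (5,7), (6,7). Each pair (i,j) satisfies i < j and arr[i] > arr[j].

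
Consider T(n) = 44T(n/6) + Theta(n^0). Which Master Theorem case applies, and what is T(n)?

Master Theorem for T(n) = 44T(n/6) + O(n^0):

a = 44, b = 6, c = 0
log_b(a) = log_6(44) = 2.1120

Case 1: c = 0 < log_6(44) = 2.1120
T(n) = O(n^(log_6 44))

For T(n) = 44T(n/6) + O(n^0): log_6(44) = 2.1120. This is Case 1 of the Master Theorem (c < log_b(a), work dominated by leaves), giving O(n^(log_6 44)).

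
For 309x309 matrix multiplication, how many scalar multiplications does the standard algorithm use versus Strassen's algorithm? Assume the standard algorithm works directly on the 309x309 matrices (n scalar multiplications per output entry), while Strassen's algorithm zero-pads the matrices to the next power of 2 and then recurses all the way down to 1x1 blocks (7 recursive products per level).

Matrix multiplication for 309x309 matrices:

Strassen's algorithm requires power-of-2 dimensions. Pad 309x309 to 512x512 (next power of 2).

Standard algorithm: 309^3 = 29503629 multiplications
Strassen's algorithm: 7^(log2(512)) = 7^9 = 40353607 multiplications
Difference: 29503629 - 40353607 = -10849978 (Strassen uses MORE here due to padding overhead — for small or just-over-power-of-2 n, padding can outweigh the per-level savings)

Standard: 29503629 multiplications (309^3). Strassen: 40353607 multiplications (7^9, after padding to 512x512). Strassen reduces 8 recursive multiplications to 7 at each level.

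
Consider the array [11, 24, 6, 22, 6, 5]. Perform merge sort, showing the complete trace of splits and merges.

Merge sort trace:

Split: [11, 24, 6, 22, 6, 5] -> [11, 24, 6] and [22, 6, 5]
  Split: [11, 24, 6] -> [11] and [24, 6]
    Split: [24, 6] -> [24] and [6]
    Merge: [24] + [6] -> [6, 24]
  Merge: [11] + [6, 24] -> [6, 11, 24]
  Split: [22, 6, 5] -> [22] and [6, 5]
    Split: [6, 5] -> [6] and [5]
    Merge: [6] + [5] -> [5, 6]
  Merge: [22] + [5, 6] -> [5, 6, 22]
Merge: [6, 11, 24] + [5, 6, 22] -> [5, 6, 6, 11, 22, 24]

Final sorted array: [5, 6, 6, 11, 22, 24]

The merge sort proceeds by recursively splitting the array and merging sorted halves.
After all merges, the sorted array is [5, 6, 6, 11, 22, 24].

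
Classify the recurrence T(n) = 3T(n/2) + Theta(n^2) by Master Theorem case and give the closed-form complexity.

Master Theorem for T(n) = 3T(n/2) + O(n^2):

a = 3, b = 2, c = 2
log_b(a) = log_2(3) = 1.5850

Case 3: c = 2 > log_2(3) = 1.5850
T(n) = O(n^2) = O(n^2)

For T(n) = 3T(n/2) + O(n^2): log_2(3) = 1.5850. This is Case 3 of the Master Theorem (c > log_b(a), work dominated by root), giving O(n^2).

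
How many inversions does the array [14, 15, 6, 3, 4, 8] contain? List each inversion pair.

Finding inversions in [14, 15, 6, 3, 4, 8]:

(0, 2): arr[0]=14 > arr[2]=6
(0, 3): arr[0]=14 > arr[3]=3
(0, 4): arr[0]=14 > arr[4]=4
(0, 5): arr[0]=14 > arr[5]=8
(1, 2): arr[1]=15 > arr[2]=6
(1, 3): arr[1]=15 > arr[3]=3
(1, 4): arr[1]=15 > arr[4]=4
(1, 5): arr[1]=15 > arr[5]=8
(2, 3): arr[2]=6 > arr[3]=3
(2, 4): arr[2]=6 > arr[4]=4

Total inversions: 10

The array has 10 inversion(s): (0,2), (0,3), (0,4), (0,5), (1,2), (1,3), (1,4), (1,5), (2,3), (2,4). Each pair (i,j) satisfies i < j and arr[i] > arr[j].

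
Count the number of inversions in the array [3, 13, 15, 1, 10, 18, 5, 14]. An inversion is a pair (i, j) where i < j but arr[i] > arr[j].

Finding inversions in [3, 13, 15, 1, 10, 18, 5, 14]:

(0, 3): arr[0]=3 > arr[3]=1
(1, 3): arr[1]=13 > arr[3]=1
(1, 4): arr[1]=13 > arr[4]=10
(1, 6): arr[1]=13 > arr[6]=5
(2, 3): arr[2]=15 > arr[3]=1
(2, 4): arr[2]=15 > arr[4]=10
(2, 6): arr[2]=15 > arr[6]=5
(2, 7): arr[2]=15 > arr[7]=14
(4, 6): arr[4]=10 > arr[6]=5
(5, 6): arr[5]=18 > arr[6]=5
(5, 7): arr[5]=18 > arr[7]=14

Total inversions: 11

The array has 11 inversion(s): (0,3), (1,3), (1,4), (1,6), (2,3), (2,4), (2,6), (2,7), (4,6), (5,6), (5,7). Each pair (i,j) satisfies i < j and arr[i] > arr[j].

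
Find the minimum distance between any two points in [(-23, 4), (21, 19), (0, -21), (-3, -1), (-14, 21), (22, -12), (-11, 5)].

Computing all pairwise distances among 7 points:

d((-23, 4), (21, 19)) = 46.4866
d((-23, 4), (0, -21)) = 33.9706
d((-23, 4), (-3, -1)) = 20.6155
d((-23, 4), (-14, 21)) = 19.2354
d((-23, 4), (22, -12)) = 47.7598
d((-23, 4), (-11, 5)) = 12.0416
d((21, 19), (0, -21)) = 45.1774
d((21, 19), (-3, -1)) = 31.241
d((21, 19), (-14, 21)) = 35.0571
d((21, 19), (22, -12)) = 31.0161
d((21, 19), (-11, 5)) = 34.9285
d((0, -21), (-3, -1)) = 20.2237
d((0, -21), (-14, 21)) = 44.2719
d((0, -21), (22, -12)) = 23.7697
d((0, -21), (-11, 5)) = 28.2312
d((-3, -1), (-14, 21)) = 24.5967
d((-3, -1), (22, -12)) = 27.313
d((-3, -1), (-11, 5)) = 10.0 <-- minimum
d((-14, 21), (22, -12)) = 48.8365
d((-14, 21), (-11, 5)) = 16.2788
d((22, -12), (-11, 5)) = 37.1214

Closest pair: (-3, -1) and (-11, 5) with distance 10.0

The closest pair is (-3, -1) and (-11, 5) with Euclidean distance 10.0. For 7 points, brute-force pairwise comparison is shown above. For large n, the divide-and-conquer algorithm (sort by x, recurse on halves, check the dividing strip) achieves O(n log n).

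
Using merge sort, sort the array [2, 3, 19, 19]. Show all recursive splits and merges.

Merge sort trace:

Split: [2, 3, 19, 19] -> [2, 3] and [19, 19]
  Split: [2, 3] -> [2] and [3]
  Merge: [2] + [3] -> [2, 3]
  Split: [19, 19] -> [19] and [19]
  Merge: [19] + [19] -> [19, 19]
Merge: [2, 3] + [19, 19] -> [2, 3, 19, 19]

Final sorted array: [2, 3, 19, 19]

The merge sort proceeds by recursively splitting the array and merging sorted halves.
After all merges, the sorted array is [2, 3, 19, 19].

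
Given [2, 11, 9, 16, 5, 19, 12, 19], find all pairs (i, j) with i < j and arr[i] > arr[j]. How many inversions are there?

Finding inversions in [2, 11, 9, 16, 5, 19, 12, 19]:

(1, 2): arr[1]=11 > arr[2]=9
(1, 4): arr[1]=11 > arr[4]=5
(2, 4): arr[2]=9 > arr[4]=5
(3, 4): arr[3]=16 > arr[4]=5
(3, 6): arr[3]=16 > arr[6]=12
(5, 6): arr[5]=19 > arr[6]=12

Total inversions: 6

The array has 6 inversion(s): (1,2), (1,4), (2,4), (3,4), (3,6), (5,6). Each pair (i,j) satisfies i < j and arr[i] > arr[j].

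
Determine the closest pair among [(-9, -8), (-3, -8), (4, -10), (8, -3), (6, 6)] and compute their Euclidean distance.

Computing all pairwise distances among 5 points:

d((-9, -8), (-3, -8)) = 6.0 <-- minimum
d((-9, -8), (4, -10)) = 13.1529
d((-9, -8), (8, -3)) = 17.72
d((-9, -8), (6, 6)) = 20.5183
d((-3, -8), (4, -10)) = 7.2801
d((-3, -8), (8, -3)) = 12.083
d((-3, -8), (6, 6)) = 16.6433
d((4, -10), (8, -3)) = 8.0623
d((4, -10), (6, 6)) = 16.1245
d((8, -3), (6, 6)) = 9.2195

Closest pair: (-9, -8) and (-3, -8) with distance 6.0

The closest pair is (-9, -8) and (-3, -8) with Euclidean distance 6.0. For 5 points, brute-force pairwise comparison is shown above. For large n, the divide-and-conquer algorithm (sort by x, recurse on halves, check the dividing strip) achieves O(n log n).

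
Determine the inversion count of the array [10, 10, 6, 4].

Finding inversions in [10, 10, 6, 4]:

(0, 2): arr[0]=10 > arr[2]=6
(0, 3): arr[0]=10 > arr[3]=4
(1, 2): arr[1]=10 > arr[2]=6
(1, 3): arr[1]=10 > arr[3]=4
(2, 3): arr[2]=6 > arr[3]=4

Total inversions: 5

The array has 5 inversion(s): (0,2), (0,3), (1,2), (1,3), (2,3). Each pair (i,j) satisfies i < j and arr[i] > arr[j].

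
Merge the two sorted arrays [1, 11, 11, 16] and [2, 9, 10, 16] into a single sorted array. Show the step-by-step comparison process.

Merging process:

Compare 1 vs 2: take 1 from left. Merged: [1]
Compare 11 vs 2: take 2 from right. Merged: [1, 2]
Compare 11 vs 9: take 9 from right. Merged: [1, 2, 9]
Compare 11 vs 10: take 10 from right. Merged: [1, 2, 9, 10]
Compare 11 vs 16: take 11 from left. Merged: [1, 2, 9, 10, 11]
Compare 11 vs 16: take 11 from left. Merged: [1, 2, 9, 10, 11, 11]
Compare 16 vs 16: take 16 from left. Merged: [1, 2, 9, 10, 11, 11, 16]
Append remaining from right: [16]. Merged: [1, 2, 9, 10, 11, 11, 16, 16]

Final merged array: [1, 2, 9, 10, 11, 11, 16, 16]
Total comparisons: 7

The merged array is [1, 2, 9, 10, 11, 11, 16, 16], requiring 7 comparisons. The merge step runs in O(n) time where n is the total number of elements.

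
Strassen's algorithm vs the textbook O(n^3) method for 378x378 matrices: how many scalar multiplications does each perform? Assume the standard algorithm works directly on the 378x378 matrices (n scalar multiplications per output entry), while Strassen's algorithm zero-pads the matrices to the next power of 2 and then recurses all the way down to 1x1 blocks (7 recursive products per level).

Matrix multiplication for 378x378 matrices:

Strassen's algorithm requires power-of-2 dimensions. Pad 378x378 to 512x512 (next power of 2).

Standard algorithm: 378^3 = 54010152 multiplications
Strassen's algorithm: 7^(log2(512)) = 7^9 = 40353607 multiplications
Savings: 54010152 - 40353607 = 13656545 multiplications

Standard: 54010152 multiplications (378^3). Strassen: 40353607 multiplications (7^9, after padding to 512x512). Strassen reduces 8 recursive multiplications to 7 at each level.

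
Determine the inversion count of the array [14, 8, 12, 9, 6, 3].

Finding inversions in [14, 8, 12, 9, 6, 3]:

(0, 1): arr[0]=14 > arr[1]=8
(0, 2): arr[0]=14 > arr[2]=12
(0, 3): arr[0]=14 > arr[3]=9
(0, 4): arr[0]=14 > arr[4]=6
(0, 5): arr[0]=14 > arr[5]=3
(1, 4): arr[1]=8 > arr[4]=6
(1, 5): arr[1]=8 > arr[5]=3
(2, 3): arr[2]=12 > arr[3]=9
(2, 4): arr[2]=12 > arr[4]=6
(2, 5): arr[2]=12 > arr[5]=3
(3, 4): arr[3]=9 > arr[4]=6
(3, 5): arr[3]=9 > arr[5]=3
(4, 5): arr[4]=6 > arr[5]=3

Total inversions: 13

The array has 13 inversion(s): (0,1), (0,2), (0,3), (0,4), (0,5), (1,4), (1,5), (2,3), (2,4), (2,5), (3,4), (3,5), (4,5). Each pair (i,j) satisfies i < j and arr[i] > arr[j].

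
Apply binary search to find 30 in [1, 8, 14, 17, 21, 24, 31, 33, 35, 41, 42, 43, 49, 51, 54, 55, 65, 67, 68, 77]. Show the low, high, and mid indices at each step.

Binary search for 30 in [1, 8, 14, 17, 21, 24, 31, 33, 35, 41, 42, 43, 49, 51, 54, 55, 65, 67, 68, 77]:

lo=0, hi=19, mid=9, arr[mid]=41 -> 41 > 30, search left half
lo=0, hi=8, mid=4, arr[mid]=21 -> 21 < 30, search right half
lo=5, hi=8, mid=6, arr[mid]=31 -> 31 > 30, search left half
lo=5, hi=5, mid=5, arr[mid]=24 -> 24 < 30, search right half
lo=6 > hi=5, target 30 not found

Binary search determines that 30 is not in the array after 4 comparisons. The search space was exhausted without finding the target.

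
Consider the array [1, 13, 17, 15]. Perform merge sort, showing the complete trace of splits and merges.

Merge sort trace:

Split: [1, 13, 17, 15] -> [1, 13] and [17, 15]
  Split: [1, 13] -> [1] and [13]
  Merge: [1] + [13] -> [1, 13]
  Split: [17, 15] -> [17] and [15]
  Merge: [17] + [15] -> [15, 17]
Merge: [1, 13] + [15, 17] -> [1, 13, 15, 17]

Final sorted array: [1, 13, 15, 17]

The merge sort proceeds by recursively splitting the array and merging sorted halves.
After all merges, the sorted array is [1, 13, 15, 17].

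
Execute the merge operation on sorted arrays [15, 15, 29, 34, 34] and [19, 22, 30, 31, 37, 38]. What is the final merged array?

Merging process:

Compare 15 vs 19: take 15 from left. Merged: [15]
Compare 15 vs 19: take 15 from left. Merged: [15, 15]
Compare 29 vs 19: take 19 from right. Merged: [15, 15, 19]
Compare 29 vs 22: take 22 from right. Merged: [15, 15, 19, 22]
Compare 29 vs 30: take 29 from left. Merged: [15, 15, 19, 22, 29]
Compare 34 vs 30: take 30 from right. Merged: [15, 15, 19, 22, 29, 30]
Compare 34 vs 31: take 31 from right. Merged: [15, 15, 19, 22, 29, 30, 31]
Compare 34 vs 37: take 34 from left. Merged: [15, 15, 19, 22, 29, 30, 31, 34]
Compare 34 vs 37: take 34 from left. Merged: [15, 15, 19, 22, 29, 30, 31, 34, 34]
Append remaining from right: [37, 38]. Merged: [15, 15, 19, 22, 29, 30, 31, 34, 34, 37, 38]

Final merged array: [15, 15, 19, 22, 29, 30, 31, 34, 34, 37, 38]
Total comparisons: 9

The merged array is [15, 15, 19, 22, 29, 30, 31, 34, 34, 37, 38], requiring 9 comparisons. The merge step runs in O(n) time where n is the total number of elements.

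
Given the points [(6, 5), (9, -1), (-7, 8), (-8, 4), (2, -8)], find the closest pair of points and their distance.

Computing all pairwise distances among 5 points:

d((6, 5), (9, -1)) = 6.7082
d((6, 5), (-7, 8)) = 13.3417
d((6, 5), (-8, 4)) = 14.0357
d((6, 5), (2, -8)) = 13.6015
d((9, -1), (-7, 8)) = 18.3576
d((9, -1), (-8, 4)) = 17.72
d((9, -1), (2, -8)) = 9.8995
d((-7, 8), (-8, 4)) = 4.1231 <-- minimum
d((-7, 8), (2, -8)) = 18.3576
d((-8, 4), (2, -8)) = 15.6205

Closest pair: (-7, 8) and (-8, 4) with distance 4.1231

The closest pair is (-7, 8) and (-8, 4) with Euclidean distance 4.1231. For 5 points, brute-force pairwise comparison is shown above. For large n, the divide-and-conquer algorithm (sort by x, recurse on halves, check the dividing strip) achieves O(n log n).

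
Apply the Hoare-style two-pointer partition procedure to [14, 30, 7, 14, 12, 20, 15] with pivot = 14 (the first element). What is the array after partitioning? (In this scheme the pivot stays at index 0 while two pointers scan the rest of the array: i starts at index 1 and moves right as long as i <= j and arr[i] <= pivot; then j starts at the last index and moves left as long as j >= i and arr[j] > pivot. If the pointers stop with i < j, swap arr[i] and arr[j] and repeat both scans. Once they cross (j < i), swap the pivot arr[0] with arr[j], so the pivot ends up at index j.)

Hoare-style two-pointer partition with pivot = 14:

Initial array: [14, 30, 7, 14, 12, 20, 15]

Pointers start at i = 1, j = 6.
i stops at index 1 (arr[1]=30 > 14), j stops at index 4 (arr[4]=12 <= 14): swap arr[1] and arr[4], array becomes [14, 12, 7, 14, 30, 20, 15]
i ends at 4, j ends at 3: the pointers have crossed (j < i), so scanning stops.

Swap pivot arr[0] with arr[3] to place pivot at position 3: [14, 12, 7, 14, 30, 20, 15]
Pivot position: 3

After partitioning with pivot 14, the array becomes [14, 12, 7, 14, 30, 20, 15]. The pivot is placed at index 3. All elements to the left of the pivot are <= 14, and all elements to the right are > 14.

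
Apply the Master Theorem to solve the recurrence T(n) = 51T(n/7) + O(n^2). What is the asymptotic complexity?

Master Theorem for T(n) = 51T(n/7) + O(n^2):

a = 51, b = 7, c = 2
log_b(a) = log_7(51) = 2.0206

Case 1: c = 2 < log_7(51) = 2.0206
T(n) = O(n^(log_7 51))

For T(n) = 51T(n/7) + O(n^2): log_7(51) = 2.0206. This is Case 1 of the Master Theorem (c < log_b(a), work dominated by leaves), giving O(n^(log_7 51)).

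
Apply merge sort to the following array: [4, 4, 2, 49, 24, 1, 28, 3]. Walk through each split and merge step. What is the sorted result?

Merge sort trace:

Split: [4, 4, 2, 49, 24, 1, 28, 3] -> [4, 4, 2, 49] and [24, 1, 28, 3]
  Split: [4, 4, 2, 49] -> [4, 4] and [2, 49]
    Split: [4, 4] -> [4] and [4]
    Merge: [4] + [4] -> [4, 4]
    Split: [2, 49] -> [2] and [49]
    Merge: [2] + [49] -> [2, 49]
  Merge: [4, 4] + [2, 49] -> [2, 4, 4, 49]
  Split: [24, 1, 28, 3] -> [24, 1] and [28, 3]
    Split: [24, 1] -> [24] and [1]
    Merge: [24] + [1] -> [1, 24]
    Split: [28, 3] -> [28] and [3]
    Merge: [28] + [3] -> [3, 28]
  Merge: [1, 24] + [3, 28] -> [1, 3, 24, 28]
Merge: [2, 4, 4, 49] + [1, 3, 24, 28] -> [1, 2, 3, 4, 4, 24, 28, 49]

Final sorted array: [1, 2, 3, 4, 4, 24, 28, 49]

The merge sort proceeds by recursively splitting the array and merging sorted halves.
After all merges, the sorted array is [1, 2, 3, 4, 4, 24, 28, 49].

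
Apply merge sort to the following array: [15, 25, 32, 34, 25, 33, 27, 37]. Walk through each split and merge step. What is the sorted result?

Merge sort trace:

Split: [15, 25, 32, 34, 25, 33, 27, 37] -> [15, 25, 32, 34] and [25, 33, 27, 37]
  Split: [15, 25, 32, 34] -> [15, 25] and [32, 34]
    Split: [15, 25] -> [15] and [25]
    Merge: [15] + [25] -> [15, 25]
    Split: [32, 34] -> [32] and [34]
    Merge: [32] + [34] -> [32, 34]
  Merge: [15, 25] + [32, 34] -> [15, 25, 32, 34]
  Split: [25, 33, 27, 37] -> [25, 33] and [27, 37]
    Split: [25, 33] -> [25] and [33]
    Merge: [25] + [33] -> [25, 33]
    Split: [27, 37] -> [27] and [37]
    Merge: [27] + [37] -> [27, 37]
  Merge: [25, 33] + [27, 37] -> [25, 27, 33, 37]
Merge: [15, 25, 32, 34] + [25, 27, 33, 37] -> [15, 25, 25, 27, 32, 33, 34, 37]

Final sorted array: [15, 25, 25, 27, 32, 33, 34, 37]

The merge sort proceeds by recursively splitting the array and merging sorted halves.
After all merges, the sorted array is [15, 25, 25, 27, 32, 33, 34, 37].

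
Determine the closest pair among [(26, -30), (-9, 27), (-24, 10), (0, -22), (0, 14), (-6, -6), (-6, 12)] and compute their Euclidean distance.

Computing all pairwise distances among 7 points:

d((26, -30), (-9, 27)) = 66.888
d((26, -30), (-24, 10)) = 64.0312
d((26, -30), (0, -22)) = 27.2029
d((26, -30), (0, 14)) = 51.1077
d((26, -30), (-6, -6)) = 40.0
d((26, -30), (-6, 12)) = 52.8015
d((-9, 27), (-24, 10)) = 22.6716
d((-9, 27), (0, -22)) = 49.8197
d((-9, 27), (0, 14)) = 15.8114
d((-9, 27), (-6, -6)) = 33.1361
d((-9, 27), (-6, 12)) = 15.2971
d((-24, 10), (0, -22)) = 40.0
d((-24, 10), (0, 14)) = 24.3311
d((-24, 10), (-6, -6)) = 24.0832
d((-24, 10), (-6, 12)) = 18.1108
d((0, -22), (0, 14)) = 36.0
d((0, -22), (-6, -6)) = 17.088
d((0, -22), (-6, 12)) = 34.5254
d((0, 14), (-6, -6)) = 20.8806
d((0, 14), (-6, 12)) = 6.3246 <-- minimum
d((-6, -6), (-6, 12)) = 18.0

Closest pair: (0, 14) and (-6, 12) with distance 6.3246

The closest pair is (0, 14) and (-6, 12) with Euclidean distance 6.3246. For 7 points, brute-force pairwise comparison is shown above. For large n, the divide-and-conquer algorithm (sort by x, recurse on halves, check the dividing strip) achieves O(n log n).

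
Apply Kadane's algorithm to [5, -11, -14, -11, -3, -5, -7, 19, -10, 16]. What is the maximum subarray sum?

Using Kadane's algorithm on [5, -11, -14, -11, -3, -5, -7, 19, -10, 16]:

Scanning through the array:
Position 1 (value -11): max_ending_here = -6, max_so_far = 5
Position 2 (value -14): max_ending_here = -14, max_so_far = 5
Position 3 (value -11): max_ending_here = -11, max_so_far = 5
Position 4 (value -3): max_ending_here = -3, max_so_far = 5
Position 5 (value -5): max_ending_here = -5, max_so_far = 5
Position 6 (value -7): max_ending_here = -7, max_so_far = 5
Position 7 (value 19): max_ending_here = 19, max_so_far = 19
Position 8 (value -10): max_ending_here = 9, max_so_far = 19
Position 9 (value 16): max_ending_here = 25, max_so_far = 25

Maximum subarray: [19, -10, 16]
Maximum sum: 25

The maximum subarray is [19, -10, 16] with sum 25. This subarray runs from index 7 to index 9.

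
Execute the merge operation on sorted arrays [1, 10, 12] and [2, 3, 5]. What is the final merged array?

Merging process:

Compare 1 vs 2: take 1 from left. Merged: [1]
Compare 10 vs 2: take 2 from right. Merged: [1, 2]
Compare 10 vs 3: take 3 from right. Merged: [1, 2, 3]
Compare 10 vs 5: take 5 from right. Merged: [1, 2, 3, 5]
Append remaining from left: [10, 12]. Merged: [1, 2, 3, 5, 10, 12]

Final merged array: [1, 2, 3, 5, 10, 12]
Total comparisons: 4

The merged array is [1, 2, 3, 5, 10, 12], requiring 4 comparisons. The merge step runs in O(n) time where n is the total number of elements.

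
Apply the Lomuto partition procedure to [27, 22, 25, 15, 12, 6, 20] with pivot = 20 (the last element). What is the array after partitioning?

Lomuto partition with pivot = 20:

Initial array: [27, 22, 25, 15, 12, 6, 20]

arr[0]=27 > 20: no swap
arr[1]=22 > 20: no swap
arr[2]=25 > 20: no swap
arr[3]=15 <= 20: swap with position 0, array becomes [15, 22, 25, 27, 12, 6, 20]
arr[4]=12 <= 20: swap with position 1, array becomes [15, 12, 25, 27, 22, 6, 20]
arr[5]=6 <= 20: swap with position 2, array becomes [15, 12, 6, 27, 22, 25, 20]

Place pivot at position 3: [15, 12, 6, 20, 22, 25, 27]
Pivot position: 3

After partitioning with pivot 20, the array becomes [15, 12, 6, 20, 22, 25, 27]. The pivot is placed at index 3. All elements to the left of the pivot are <= 20, and all elements to the right are > 20.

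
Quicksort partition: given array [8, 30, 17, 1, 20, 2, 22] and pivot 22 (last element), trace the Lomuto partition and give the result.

Lomuto partition with pivot = 22:

Initial array: [8, 30, 17, 1, 20, 2, 22]

arr[0]=8 <= 22: swap with position 0, array becomes [8, 30, 17, 1, 20, 2, 22]
arr[1]=30 > 22: no swap
arr[2]=17 <= 22: swap with position 1, array becomes [8, 17, 30, 1, 20, 2, 22]
arr[3]=1 <= 22: swap with position 2, array becomes [8, 17, 1, 30, 20, 2, 22]
arr[4]=20 <= 22: swap with position 3, array becomes [8, 17, 1, 20, 30, 2, 22]
arr[5]=2 <= 22: swap with position 4, array becomes [8, 17, 1, 20, 2, 30, 22]

Place pivot at position 5: [8, 17, 1, 20, 2, 22, 30]
Pivot position: 5

After partitioning with pivot 22, the array becomes [8, 17, 1, 20, 2, 22, 30]. The pivot is placed at index 5. All elements to the left of the pivot are <= 22, and all elements to the right are > 22.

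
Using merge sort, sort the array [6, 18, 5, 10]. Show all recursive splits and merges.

Merge sort trace:

Split: [6, 18, 5, 10] -> [6, 18] and [5, 10]
  Split: [6, 18] -> [6] and [18]
  Merge: [6] + [18] -> [6, 18]
  Split: [5, 10] -> [5] and [10]
  Merge: [5] + [10] -> [5, 10]
Merge: [6, 18] + [5, 10] -> [5, 6, 10, 18]

Final sorted array: [5, 6, 10, 18]

The merge sort proceeds by recursively splitting the array and merging sorted halves.
After all merges, the sorted array is [5, 6, 10, 18].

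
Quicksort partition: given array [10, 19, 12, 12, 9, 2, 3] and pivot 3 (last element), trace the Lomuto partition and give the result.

Lomuto partition with pivot = 3:

Initial array: [10, 19, 12, 12, 9, 2, 3]

arr[0]=10 > 3: no swap
arr[1]=19 > 3: no swap
arr[2]=12 > 3: no swap
arr[3]=12 > 3: no swap
arr[4]=9 > 3: no swap
arr[5]=2 <= 3: swap with position 0, array becomes [2, 19, 12, 12, 9, 10, 3]

Place pivot at position 1: [2, 3, 12, 12, 9, 10, 19]
Pivot position: 1

After partitioning with pivot 3, the array becomes [2, 3, 12, 12, 9, 10, 19]. The pivot is placed at index 1. All elements to the left of the pivot are <= 3, and all elements to the right are > 3.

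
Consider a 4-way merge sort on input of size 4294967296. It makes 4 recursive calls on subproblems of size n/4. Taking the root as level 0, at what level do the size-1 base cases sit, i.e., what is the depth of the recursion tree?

For divide and conquer with division factor 4:

Problem sizes at each level:
Level 0: 4294967296
Level 1: 1073741824
Level 2: 268435456
Level 3: 67108864
Level 4: 16777216
Level 5: 4194304
Level 6: 1048576
Level 7: 262144
Level 8: 65536
Level 9: 16384
Level 10: 4096
Level 11: 1024
Level 12: 256
Level 13: 64
Level 14: 16
Level 15: 4
Level 16: 1

The root is level 0 and the size-1 base case is level 16 (the tree spans levels 0 through 16, i.e. 17 levels counting the root), so the depth is the number of divisions: log_4(4294967296) = 16

The recursion tree depth is log_4(4294967296) = 16. At each level, the problem size is divided by 4, so it takes 16 divisions to reduce to a base case of size 1. The algorithm makes 4 recursive calls at each level.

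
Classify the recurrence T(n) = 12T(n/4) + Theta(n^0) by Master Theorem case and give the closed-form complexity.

Master Theorem for T(n) = 12T(n/4) + O(n^0):

a = 12, b = 4, c = 0
log_b(a) = log_4(12) = 1.7925

Case 1: c = 0 < log_4(12) = 1.7925
T(n) = O(n^(log_4 12))

For T(n) = 12T(n/4) + O(n^0): log_4(12) = 1.7925. This is Case 1 of the Master Theorem (c < log_b(a), work dominated by leaves), giving O(n^(log_4 12)).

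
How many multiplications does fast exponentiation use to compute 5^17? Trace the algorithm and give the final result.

Computing 5^17 by squaring (build up from 5^1; each line after the first costs one multiplication):

5^1 = 5
5^2 = (5^1)^2 = 5^2 = 25
5^4 = (5^2)^2 = 25^2 = 625
5^8 = (5^4)^2 = 625^2 = 390625
5^16 = (5^8)^2 = 390625^2 = 152587890625
5^17 = 5 * 5^16 = 5 * 152587890625 = 762939453125

Result: 762939453125
Multiplications needed: 5 (5 lines after 5^1)

5^17 = 762939453125. Using exponentiation by squaring, this requires 5 multiplications. The key idea: if the exponent is even, square the half-power; if odd, multiply by the base once.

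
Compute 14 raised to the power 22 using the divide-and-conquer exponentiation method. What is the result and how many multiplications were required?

Computing 14^22 by squaring (build up from 14^1; each line after the first costs one multiplication):

14^1 = 14
14^2 = (14^1)^2 = 14^2 = 196
14^4 = (14^2)^2 = 196^2 = 38416
14^5 = 14 * 14^4 = 14 * 38416 = 537824
14^10 = (14^5)^2 = 537824^2 = 289254654976
14^11 = 14 * 14^10 = 14 * 289254654976 = 4049565169664
14^22 = (14^11)^2 = 4049565169664^2 = 16398978063355821105872896

Result: 16398978063355821105872896
Multiplications needed: 6 (6 lines after 14^1)

14^22 = 16398978063355821105872896. Using exponentiation by squaring, this requires 6 multiplications. The key idea: if the exponent is even, square the half-power; if odd, multiply by the base once.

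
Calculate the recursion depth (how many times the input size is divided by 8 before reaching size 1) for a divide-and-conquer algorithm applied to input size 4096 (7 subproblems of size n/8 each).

For divide and conquer with division factor 8:

Problem sizes at each level:
Level 0: 4096
Level 1: 512
Level 2: 64
Level 3: 8
Level 4: 1

The root is level 0 and the size-1 base case is level 4 (the tree spans levels 0 through 4, i.e. 5 levels counting the root), so the depth is the number of divisions: log_8(4096) = 4

The recursion tree depth is log_8(4096) = 4. At each level, the problem size is divided by 8, so it takes 4 divisions to reduce to a base case of size 1. The algorithm makes 7 recursive calls at each level.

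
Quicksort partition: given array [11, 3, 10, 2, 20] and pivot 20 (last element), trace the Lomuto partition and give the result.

Lomuto partition with pivot = 20:

Initial array: [11, 3, 10, 2, 20]

arr[0]=11 <= 20: swap with position 0, array becomes [11, 3, 10, 2, 20]
arr[1]=3 <= 20: swap with position 1, array becomes [11, 3, 10, 2, 20]
arr[2]=10 <= 20: swap with position 2, array becomes [11, 3, 10, 2, 20]
arr[3]=2 <= 20: swap with position 3, array becomes [11, 3, 10, 2, 20]

Place pivot at position 4: [11, 3, 10, 2, 20]
Pivot position: 4

After partitioning with pivot 20, the array becomes [11, 3, 10, 2, 20]. The pivot is placed at index 4. All elements to the left of the pivot are <= 20, and all elements to the right are > 20.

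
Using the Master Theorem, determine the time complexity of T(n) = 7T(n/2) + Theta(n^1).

Master Theorem for T(n) = 7T(n/2) + O(n^1):

a = 7, b = 2, c = 1
log_b(a) = log_2(7) = 2.8074

Case 1: c = 1 < log_2(7) = 2.8074
T(n) = O(n^(log_2 7))

For T(n) = 7T(n/2) + O(n^1): log_2(7) = 2.8074. This is Case 1 of the Master Theorem (c < log_b(a), work dominated by leaves), giving O(n^(log_2 7)).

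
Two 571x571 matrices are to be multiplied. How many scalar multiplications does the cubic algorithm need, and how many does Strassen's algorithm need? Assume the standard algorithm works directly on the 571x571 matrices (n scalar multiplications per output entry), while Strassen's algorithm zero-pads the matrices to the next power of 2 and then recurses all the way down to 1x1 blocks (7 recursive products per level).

Matrix multiplication for 571x571 matrices:

Strassen's algorithm requires power-of-2 dimensions. Pad 571x571 to 1024x1024 (next power of 2).

Standard algorithm: 571^3 = 186169411 multiplications
Strassen's algorithm: 7^(log2(1024)) = 7^10 = 282475249 multiplications
Difference: 186169411 - 282475249 = -96305838 (Strassen uses MORE here due to padding overhead — for small or just-over-power-of-2 n, padding can outweigh the per-level savings)

Standard: 186169411 multiplications (571^3). Strassen: 282475249 multiplications (7^10, after padding to 1024x1024). Strassen reduces 8 recursive multiplications to 7 at each level.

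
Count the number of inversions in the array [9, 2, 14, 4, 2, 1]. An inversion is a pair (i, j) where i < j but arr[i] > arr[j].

Finding inversions in [9, 2, 14, 4, 2, 1]:

(0, 1): arr[0]=9 > arr[1]=2
(0, 3): arr[0]=9 > arr[3]=4
(0, 4): arr[0]=9 > arr[4]=2
(0, 5): arr[0]=9 > arr[5]=1
(1, 5): arr[1]=2 > arr[5]=1
(2, 3): arr[2]=14 > arr[3]=4
(2, 4): arr[2]=14 > arr[4]=2
(2, 5): arr[2]=14 > arr[5]=1
(3, 4): arr[3]=4 > arr[4]=2
(3, 5): arr[3]=4 > arr[5]=1
(4, 5): arr[4]=2 > arr[5]=1

Total inversions: 11

The array has 11 inversion(s): (0,1), (0,3), (0,4), (0,5), (1,5), (2,3), (2,4), (2,5), (3,4), (3,5), (4,5). Each pair (i,j) satisfies i < j and arr[i] > arr[j].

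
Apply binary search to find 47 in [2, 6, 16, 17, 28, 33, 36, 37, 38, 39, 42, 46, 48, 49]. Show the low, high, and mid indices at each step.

Binary search for 47 in [2, 6, 16, 17, 28, 33, 36, 37, 38, 39, 42, 46, 48, 49]:

lo=0, hi=13, mid=6, arr[mid]=36 -> 36 < 47, search right half
lo=7, hi=13, mid=10, arr[mid]=42 -> 42 < 47, search right half
lo=11, hi=13, mid=12, arr[mid]=48 -> 48 > 47, search left half
lo=11, hi=11, mid=11, arr[mid]=46 -> 46 < 47, search right half
lo=12 > hi=11, target 47 not found

Binary search determines that 47 is not in the array after 4 comparisons. The search space was exhausted without finding the target.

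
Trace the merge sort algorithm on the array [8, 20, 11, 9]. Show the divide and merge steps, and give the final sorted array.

Merge sort trace:

Split: [8, 20, 11, 9] -> [8, 20] and [11, 9]
  Split: [8, 20] -> [8] and [20]
  Merge: [8] + [20] -> [8, 20]
  Split: [11, 9] -> [11] and [9]
  Merge: [11] + [9] -> [9, 11]
Merge: [8, 20] + [9, 11] -> [8, 9, 11, 20]

Final sorted array: [8, 9, 11, 20]

The merge sort proceeds by recursively splitting the array and merging sorted halves.
After all merges, the sorted array is [8, 9, 11, 20].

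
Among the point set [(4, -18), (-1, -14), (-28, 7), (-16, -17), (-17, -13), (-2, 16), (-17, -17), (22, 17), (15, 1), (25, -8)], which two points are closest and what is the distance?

Computing all pairwise distances among 10 points:

d((4, -18), (-1, -14)) = 6.4031
d((4, -18), (-28, 7)) = 40.6079
d((4, -18), (-16, -17)) = 20.025
d((4, -18), (-17, -13)) = 21.587
d((4, -18), (-2, 16)) = 34.5254
d((4, -18), (-17, -17)) = 21.0238
d((4, -18), (22, 17)) = 39.3573
d((4, -18), (15, 1)) = 21.9545
d((4, -18), (25, -8)) = 23.2594
d((-1, -14), (-28, 7)) = 34.2053
d((-1, -14), (-16, -17)) = 15.2971
d((-1, -14), (-17, -13)) = 16.0312
d((-1, -14), (-2, 16)) = 30.0167
d((-1, -14), (-17, -17)) = 16.2788
d((-1, -14), (22, 17)) = 38.6005
d((-1, -14), (15, 1)) = 21.9317
d((-1, -14), (25, -8)) = 26.6833
d((-28, 7), (-16, -17)) = 26.8328
d((-28, 7), (-17, -13)) = 22.8254
d((-28, 7), (-2, 16)) = 27.5136
d((-28, 7), (-17, -17)) = 26.4008
d((-28, 7), (22, 17)) = 50.9902
d((-28, 7), (15, 1)) = 43.4166
d((-28, 7), (25, -8)) = 55.0818
d((-16, -17), (-17, -13)) = 4.1231
d((-16, -17), (-2, 16)) = 35.8469
d((-16, -17), (-17, -17)) = 1.0 <-- minimum
d((-16, -17), (22, 17)) = 50.9902
d((-16, -17), (15, 1)) = 35.8469
d((-16, -17), (25, -8)) = 41.9762
d((-17, -13), (-2, 16)) = 32.6497
d((-17, -13), (-17, -17)) = 4.0
d((-17, -13), (22, 17)) = 49.2037
d((-17, -13), (15, 1)) = 34.9285
d((-17, -13), (25, -8)) = 42.2966
d((-2, 16), (-17, -17)) = 36.2491
d((-2, 16), (22, 17)) = 24.0208
d((-2, 16), (15, 1)) = 22.6716
d((-2, 16), (25, -8)) = 36.1248
d((-17, -17), (22, 17)) = 51.7397
d((-17, -17), (15, 1)) = 36.7151
d((-17, -17), (25, -8)) = 42.9535
d((22, 17), (15, 1)) = 17.4642
d((22, 17), (25, -8)) = 25.1794
d((15, 1), (25, -8)) = 13.4536

Closest pair: (-16, -17) and (-17, -17) with distance 1.0

The closest pair is (-16, -17) and (-17, -17) with Euclidean distance 1.0. For 10 points, brute-force pairwise comparison is shown above. For large n, the divide-and-conquer algorithm (sort by x, recurse on halves, check the dividing strip) achieves O(n log n).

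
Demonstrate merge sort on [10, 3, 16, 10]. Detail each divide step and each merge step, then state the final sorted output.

Merge sort trace:

Split: [10, 3, 16, 10] -> [10, 3] and [16, 10]
  Split: [10, 3] -> [10] and [3]
  Merge: [10] + [3] -> [3, 10]
  Split: [16, 10] -> [16] and [10]
  Merge: [16] + [10] -> [10, 16]
Merge: [3, 10] + [10, 16] -> [3, 10, 10, 16]

Final sorted array: [3, 10, 10, 16]

The merge sort proceeds by recursively splitting the array and merging sorted halves.
After all merges, the sorted array is [3, 10, 10, 16].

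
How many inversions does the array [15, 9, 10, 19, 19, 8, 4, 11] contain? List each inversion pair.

Finding inversions in [15, 9, 10, 19, 19, 8, 4, 11]:

(0, 1): arr[0]=15 > arr[1]=9
(0, 2): arr[0]=15 > arr[2]=10
(0, 5): arr[0]=15 > arr[5]=8
(0, 6): arr[0]=15 > arr[6]=4
(0, 7): arr[0]=15 > arr[7]=11
(1, 5): arr[1]=9 > arr[5]=8
(1, 6): arr[1]=9 > arr[6]=4
(2, 5): arr[2]=10 > arr[5]=8
(2, 6): arr[2]=10 > arr[6]=4
(3, 5): arr[3]=19 > arr[5]=8
(3, 6): arr[3]=19 > arr[6]=4
(3, 7): arr[3]=19 > arr[7]=11
(4, 5): arr[4]=19 > arr[5]=8
(4, 6): arr[4]=19 > arr[6]=4
(4, 7): arr[4]=19 > arr[7]=11
(5, 6): arr[5]=8 > arr[6]=4

Total inversions: 16

The array has 16 inversion(s): (0,1), (0,2), (0,5), (0,6), (0,7), (1,5), (1,6), (2,5), (2,6), (3,5), (3,6), (3,7), (4,5), (4,6), (4,7), (5,6). Each pair (i,j) satisfies i < j and arr[i] > arr[j].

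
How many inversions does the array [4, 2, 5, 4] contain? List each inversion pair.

Finding inversions in [4, 2, 5, 4]:

(0, 1): arr[0]=4 > arr[1]=2
(2, 3): arr[2]=5 > arr[3]=4

Total inversions: 2

The array has 2 inversion(s): (0,1), (2,3). Each pair (i,j) satisfies i < j and arr[i] > arr[j].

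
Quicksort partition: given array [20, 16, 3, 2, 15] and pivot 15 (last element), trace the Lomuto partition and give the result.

Lomuto partition with pivot = 15:

Initial array: [20, 16, 3, 2, 15]

arr[0]=20 > 15: no swap
arr[1]=16 > 15: no swap
arr[2]=3 <= 15: swap with position 0, array becomes [3, 16, 20, 2, 15]
arr[3]=2 <= 15: swap with position 1, array becomes [3, 2, 20, 16, 15]

Place pivot at position 2: [3, 2, 15, 16, 20]
Pivot position: 2

After partitioning with pivot 15, the array becomes [3, 2, 15, 16, 20]. The pivot is placed at index 2. All elements to the left of the pivot are <= 15, and all elements to the right are > 15.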